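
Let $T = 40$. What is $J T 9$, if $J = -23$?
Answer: $-8280$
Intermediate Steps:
$J T 9 = \left(-23\right) 40 \cdot 9 = \left(-920\right) 9 = -8280$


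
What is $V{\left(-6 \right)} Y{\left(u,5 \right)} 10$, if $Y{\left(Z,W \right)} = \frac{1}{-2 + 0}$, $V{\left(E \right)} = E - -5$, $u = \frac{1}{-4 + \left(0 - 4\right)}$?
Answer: $5$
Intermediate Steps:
$u = - \frac{1}{8}$ ($u = \frac{1}{-4 - 4} = \frac{1}{-8} = - \frac{1}{8} \approx -0.125$)
$V{\left(E \right)} = 5 + E$ ($V{\left(E \right)} = E + 5 = 5 + E$)
$Y{\left(Z,W \right)} = - \frac{1}{2}$ ($Y{\left(Z,W \right)} = \frac{1}{-2} = - \frac{1}{2}$)
$V{\left(-6 \right)} Y{\left(u,5 \right)} 10 = \left(5 - 6\right) \left(- \frac{1}{2}\right) 10 = \left(-1\right) \left(- \frac{1}{2}\right) 10 = \frac{1}{2} \cdot 10 = 5$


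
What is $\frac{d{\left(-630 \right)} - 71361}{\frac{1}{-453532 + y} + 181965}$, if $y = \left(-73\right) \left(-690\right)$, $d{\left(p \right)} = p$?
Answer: $- \frac{29024035542}{73361373329} \approx -0.39563$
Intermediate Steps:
$y = 50370$
$\frac{d{\left(-630 \right)} - 71361}{\frac{1}{-453532 + y} + 181965} = \frac{-630 - 71361}{\frac{1}{-453532 + 50370} + 181965} = - \frac{71991}{\frac{1}{-403162} + 181965} = - \frac{71991}{- \frac{1}{403162} + 181965} = - \frac{71991}{\frac{73361373329}{403162}} = \left(-71991\right) \frac{403162}{73361373329} = - \frac{29024035542}{73361373329}$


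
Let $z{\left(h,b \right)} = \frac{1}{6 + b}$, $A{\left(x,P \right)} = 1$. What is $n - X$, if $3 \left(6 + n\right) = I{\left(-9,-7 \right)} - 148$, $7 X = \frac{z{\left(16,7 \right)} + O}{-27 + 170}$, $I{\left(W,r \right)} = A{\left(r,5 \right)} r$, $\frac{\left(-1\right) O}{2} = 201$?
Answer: $- \frac{203234}{3549} \approx -57.265$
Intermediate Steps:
$O = -402$ ($O = \left(-2\right) 201 = -402$)
$I{\left(W,r \right)} = r$ ($I{\left(W,r \right)} = 1 r = r$)
$X = - \frac{475}{1183}$ ($X = \frac{\left(\frac{1}{6 + 7} - 402\right) \frac{1}{-27 + 170}}{7} = \frac{\left(\frac{1}{13} - 402\right) \frac{1}{143}}{7} = \frac{\left(- \frac{5225}{13}\right) \frac{1}{143}}{7} = \frac{1}{7} \left(- \frac{475}{169}\right) = - \frac{475}{1183} \approx -0.40152$)
$n = - \frac{173}{3}$ ($n = -6 + \frac{-7 - 148}{3} = -6 + \frac{1}{3} \left(-155\right) = -6 - \frac{155}{3} = - \frac{173}{3} \approx -57.667$)
$n - X = - \frac{173}{3} - - \frac{475}{1183} = - \frac{173}{3} + \frac{475}{1183} = - \frac{203234}{3549}$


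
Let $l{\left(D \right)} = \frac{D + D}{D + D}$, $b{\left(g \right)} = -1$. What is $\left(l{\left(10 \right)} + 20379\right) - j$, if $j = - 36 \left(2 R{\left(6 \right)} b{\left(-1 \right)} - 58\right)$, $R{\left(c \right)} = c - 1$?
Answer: $17932$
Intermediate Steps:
$R{\left(c \right)} = -1 + c$
$l{\left(D \right)} = 1$ ($l{\left(D \right)} = \frac{2 D}{2 D} = 2 D \frac{1}{2 D} = 1$)
$j = 2448$ ($j = - 36 \left(2 \left(-1 + 6\right) \left(-1\right) - 58\right) = - 36 \left(2 \cdot 5 \left(-1\right) - 58\right) = - 36 \left(10 \left(-1\right) - 58\right) = - 36 \left(-10 - 58\right) = \left(-36\right) \left(-68\right) = 2448$)
$\left(l{\left(10 \right)} + 20379\right) - j = \left(1 + 20379\right) - 2448 = 20380 - 2448 = 17932$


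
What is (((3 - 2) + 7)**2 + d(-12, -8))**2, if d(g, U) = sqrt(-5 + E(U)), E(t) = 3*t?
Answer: (64 + I*sqrt(29))**2 ≈ 4067.0 + 689.3*I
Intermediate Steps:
d(g, U) = sqrt(-5 + 3*U)
(((3 - 2) + 7)**2 + d(-12, -8))**2 = (((3 - 2) + 7)**2 + sqrt(-5 + 3*(-8)))**2 = ((1 + 7)**2 + sqrt(-5 - 24))**2 = (8**2 + sqrt(-29))**2 = (64 + I*sqrt(29))**2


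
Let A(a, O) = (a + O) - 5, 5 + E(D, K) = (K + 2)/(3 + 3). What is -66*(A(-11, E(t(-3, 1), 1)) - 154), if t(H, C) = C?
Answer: 11517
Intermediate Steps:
E(D, K) = -14/3 + K/6 (E(D, K) = -5 + (K + 2)/(3 + 3) = -5 + (2 + K)/6 = -5 + (2 + K)*(⅙) = -5 + (⅓ + K/6) = -14/3 + K/6)
A(a, O) = -5 + O + a (A(a, O) = (O + a) - 5 = -5 + O + a)
-66*(A(-11, E(t(-3, 1), 1)) - 154) = -66*((-5 + (-14/3 + (⅙)*1) - 11) - 154) = -66*((-5 + (-14/3 + ⅙) - 11) - 154) = -66*((-5 - 9/2 - 11) - 154) = -66*(-41/2 - 154) = -66*(-349/2) = 11517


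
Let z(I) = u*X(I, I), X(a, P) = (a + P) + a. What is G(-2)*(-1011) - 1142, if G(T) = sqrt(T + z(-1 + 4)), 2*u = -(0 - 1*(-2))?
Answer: -1142 - 1011*I*sqrt(11) ≈ -1142.0 - 3353.1*I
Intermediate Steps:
X(a, P) = P + 2*a (X(a, P) = (P + a) + a = P + 2*a)
u = -1 (u = (-(0 - 1*(-2)))/2 = (-(0 + 2))/2 = (-1*2)/2 = (1/2)*(-2) = -1)
z(I) = -3*I (z(I) = -(I + 2*I) = -3*I)
G(T) = sqrt(-9 + T) (G(T) = sqrt(T - 3*(-1 + 4)) = sqrt(T - 3*3) = sqrt(T - 9) = sqrt(-9 + T))
G(-2)*(-1011) - 1142 = sqrt(-9 - 2)*(-1011) - 1142 = sqrt(-11)*(-1011) - 1142 = (I*sqrt(11))*(-1011) - 1142 = -1011*I*sqrt(11) - 1142 = -1142 - 1011*I*sqrt(11)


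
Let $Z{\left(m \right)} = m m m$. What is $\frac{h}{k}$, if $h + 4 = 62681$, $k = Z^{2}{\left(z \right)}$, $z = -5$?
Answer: $\frac{62677}{15625} \approx 4.0113$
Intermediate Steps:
$Z{\left(m \right)} = m^{3}$ ($Z{\left(m \right)} = m^{2} m = m^{3}$)
$k = 15625$ ($k = \left(\left(-5\right)^{3}\right)^{2} = \left(-125\right)^{2} = 15625$)
$h = 62677$ ($h = -4 + 62681 = 62677$)
$\frac{h}{k} = \frac{62677}{15625}$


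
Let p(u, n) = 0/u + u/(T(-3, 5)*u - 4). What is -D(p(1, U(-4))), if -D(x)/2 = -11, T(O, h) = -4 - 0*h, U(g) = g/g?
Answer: -22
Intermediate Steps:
U(g) = 1
T(O, h) = -4 (T(O, h) = -4 - 1*0 = -4 + 0 = -4)
p(u, n) = u/(-4 - 4*u) (p(u, n) = 0/u + u/(-4*u - 4) = 0 + u/(-4 - 4*u) = u/(-4 - 4*u))
D(x) = 22 (D(x) = -2*(-11) = 22)
-D(p(1, U(-4))) = -1*22 = -22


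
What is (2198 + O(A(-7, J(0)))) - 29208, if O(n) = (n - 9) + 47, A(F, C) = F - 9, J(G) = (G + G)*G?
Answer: -26988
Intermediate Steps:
J(G) = 2*G**2 (J(G) = (2*G)*G = 2*G**2)
A(F, C) = -9 + F
O(n) = 38 + n (O(n) = (-9 + n) + 47 = 38 + n)
(2198 + O(A(-7, J(0)))) - 29208 = (2198 + (38 + (-9 - 7))) - 29208 = (2198 + (38 - 16)) - 29208 = (2198 + 22) - 29208 = 2220 - 29208 = -26988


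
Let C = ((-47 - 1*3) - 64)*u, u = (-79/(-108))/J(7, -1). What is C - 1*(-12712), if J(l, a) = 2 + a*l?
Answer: 1145581/90 ≈ 12729.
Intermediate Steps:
u = -79/540 (u = (-79/(-108))/(2 - 1*7) = (-79*(-1/108))/(2 - 7) = (79/108)/(-5) = (79/108)*(-⅕) = -79/540 ≈ -0.14630)
C = 1501/90 (C = ((-47 - 1*3) - 64)*(-79/540) = ((-47 - 3) - 64)*(-79/540) = (-50 - 64)*(-79/540) = -114*(-79/540) = 1501/90 ≈ 16.678)
C - 1*(-12712) = 1501/90 - 1*(-12712) = 1501/90 + 12712 = 1145581/90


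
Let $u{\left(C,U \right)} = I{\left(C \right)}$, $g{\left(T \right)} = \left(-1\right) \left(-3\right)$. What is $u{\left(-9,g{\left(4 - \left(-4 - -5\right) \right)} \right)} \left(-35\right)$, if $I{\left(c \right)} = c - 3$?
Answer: $420$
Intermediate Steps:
$I{\left(c \right)} = -3 + c$
$g{\left(T \right)} = 3$
$u{\left(C,U \right)} = -3 + C$
$u{\left(-9,g{\left(4 - \left(-4 - -5\right) \right)} \right)} \left(-35\right) = \left(-3 - 9\right) \left(-35\right) = \left(-12\right) \left(-35\right) = 420$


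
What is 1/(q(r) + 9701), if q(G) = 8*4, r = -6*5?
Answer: 1/9733 ≈ 0.00010274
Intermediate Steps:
r = -30
q(G) = 32
1/(q(r) + 9701) = 1/(32 + 9701) = 1/9733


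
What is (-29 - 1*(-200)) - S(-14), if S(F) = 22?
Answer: 149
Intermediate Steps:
(-29 - 1*(-200)) - S(-14) = (-29 - 1*(-200)) - 1*22 = (-29 + 200) - 22 = 171 - 22 = 149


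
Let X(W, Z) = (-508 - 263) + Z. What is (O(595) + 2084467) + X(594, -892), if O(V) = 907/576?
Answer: 1199696011/576 ≈ 2.0828e+6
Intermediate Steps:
O(V) = 907/576 (O(V) = 907*(1/576) = 907/576)
X(W, Z) = -771 + Z
(O(595) + 2084467) + X(594, -892) = (907/576 + 2084467) + (-771 - 892) = 1200653899/576 - 1663 = 1199696011/576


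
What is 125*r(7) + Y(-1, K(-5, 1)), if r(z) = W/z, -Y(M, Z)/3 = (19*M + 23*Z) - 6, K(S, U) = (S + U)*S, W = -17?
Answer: -11260/7 ≈ -1608.6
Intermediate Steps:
K(S, U) = S*(S + U)
Y(M, Z) = 18 - 69*Z - 57*M (Y(M, Z) = -3*((19*M + 23*Z) - 6) = -3*(-6 + 19*M + 23*Z) = 18 - 69*Z - 57*M)
r(z) = -17/z
125*r(7) + Y(-1, K(-5, 1)) = 125*(-17/7) + (18 - (-345)*(-5 + 1) - 57*(-1)) = 125*(-17*1/7) + (18 - (-345)*(-4) + 57) = 125*(-17/7) + (18 - 69*20 + 57) = -2125/7 + (18 - 1380 + 57) = -2125/7 - 1305 = -11260/7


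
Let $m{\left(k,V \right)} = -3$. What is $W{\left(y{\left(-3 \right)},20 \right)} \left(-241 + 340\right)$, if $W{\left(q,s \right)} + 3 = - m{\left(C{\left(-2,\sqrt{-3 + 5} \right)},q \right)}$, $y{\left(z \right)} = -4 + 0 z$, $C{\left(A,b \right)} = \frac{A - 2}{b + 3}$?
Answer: $0$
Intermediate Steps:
$C{\left(A,b \right)} = \frac{-2 + A}{3 + b}$
$y{\left(z \right)} = -4$ ($y{\left(z \right)} = -4 + 0 = -4$)
$W{\left(q,s \right)} = 0$ ($W{\left(q,s \right)} = -3 - -3 = -3 + 3 = 0$)
$W{\left(y{\left(-3 \right)},20 \right)} \left(-241 + 340\right) = 0 \left(-241 + 340\right) = 0 \cdot 99 = 0$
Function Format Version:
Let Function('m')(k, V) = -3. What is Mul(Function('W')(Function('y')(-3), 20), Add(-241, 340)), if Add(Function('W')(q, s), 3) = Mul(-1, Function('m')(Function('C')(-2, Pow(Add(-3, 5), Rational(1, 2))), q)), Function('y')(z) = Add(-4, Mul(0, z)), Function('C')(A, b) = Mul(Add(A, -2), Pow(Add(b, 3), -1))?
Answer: 0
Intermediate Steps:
Function('C')(A, b) = Mul(Pow(Add(3, b), -1), Add(-2, A)) (Function('C')(A, b) = Mul(Add(-2, A), Pow(Add(3, b), -1)) = Mul(Pow(Add(3, b), -1), Add(-2, A)))
Function('y')(z) = -4 (Function('y')(z) = Add(-4, 0) = -4)
Function('W')(q, s) = 0 (Function('W')(q, s) = Add(-3, Mul(-1, -3)) = Add(-3, 3) = 0)
Mul(Function('W')(Function('y')(-3), 20), Add(-241, 340)) = Mul(0, Add(-241, 340)) = Mul(0, 99) = 0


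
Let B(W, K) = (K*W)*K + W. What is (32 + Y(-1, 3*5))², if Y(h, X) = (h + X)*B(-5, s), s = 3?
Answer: 446224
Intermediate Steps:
B(W, K) = W + W*K² (B(W, K) = W*K² + W = W + W*K²)
Y(h, X) = -50*X - 50*h (Y(h, X) = (h + X)*(-5*(1 + 3²)) = (X + h)*(-5*(1 + 9)) = (X + h)*(-5*10) = (X + h)*(-50) = -50*X - 50*h)
(32 + Y(-1, 3*5))² = (32 + (-150*5 - 50*(-1)))² = (32 + (-50*15 + 50))² = (32 + (-750 + 50))² = (32 - 700)² = (-668)² = 446224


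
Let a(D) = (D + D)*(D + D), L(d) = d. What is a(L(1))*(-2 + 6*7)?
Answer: 160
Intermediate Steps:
a(D) = 4*D² (a(D) = (2*D)*(2*D) = 4*D²)
a(L(1))*(-2 + 6*7) = (4*1²)*(-2 + 6*7) = (4*1)*(-2 + 42) = 4*40 = 160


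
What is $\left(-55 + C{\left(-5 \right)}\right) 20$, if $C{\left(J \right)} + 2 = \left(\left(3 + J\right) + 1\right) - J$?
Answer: $-1060$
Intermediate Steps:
$C{\left(J \right)} = 2$ ($C{\left(J \right)} = -2 + \left(\left(\left(3 + J\right) + 1\right) - J\right) = -2 + \left(\left(4 + J\right) - J\right) = -2 + 4 = 2$)
$\left(-55 + C{\left(-5 \right)}\right) 20 = \left(-55 + 2\right) 20 = \left(-53\right) 20 = -1060$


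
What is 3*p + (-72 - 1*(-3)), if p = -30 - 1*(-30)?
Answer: -69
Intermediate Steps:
p = 0 (p = -30 + 30 = 0)
3*p + (-72 - 1*(-3)) = 3*0 + (-72 - 1*(-3)) = 0 + (-72 + 3) = 0 - 69 = -69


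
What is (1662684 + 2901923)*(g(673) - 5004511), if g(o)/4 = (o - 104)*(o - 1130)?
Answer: -27591419750301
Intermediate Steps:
g(o) = 4*(-1130 + o)*(-104 + o) (g(o) = 4*((o - 104)*(o - 1130)) = 4*((-104 + o)*(-1130 + o)) = 4*((-1130 + o)*(-104 + o)) = 4*(-1130 + o)*(-104 + o))
(1662684 + 2901923)*(g(673) - 5004511) = (1662684 + 2901923)*((470080 - 4936*673 + 4*673²) - 5004511) = 4564607*((470080 - 3321928 + 4*452929) - 5004511) = 4564607*((470080 - 3321928 + 1811716) - 5004511) = 4564607*(-1040132 - 5004511) = 4564607*(-6044643) = -27591419750301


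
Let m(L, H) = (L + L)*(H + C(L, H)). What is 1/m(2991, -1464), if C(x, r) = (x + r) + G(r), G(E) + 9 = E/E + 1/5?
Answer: 5/1651032 ≈ 3.0284e-6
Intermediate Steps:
G(E) = -39/5 (G(E) = -9 + (E/E + 1/5) = -9 + (1 + 1*(1/5)) = -9 + (1 + 1/5) = -9 + 6/5 = -39/5)
C(x, r) = -39/5 + r + x (C(x, r) = (x + r) - 39/5 = (r + x) - 39/5 = -39/5 + r + x)
m(L, H) = 2*L*(-39/5 + L + 2*H) (m(L, H) = (L + L)*(H + (-39/5 + H + L)) = (2*L)*(-39/5 + L + 2*H) = 2*L*(-39/5 + L + 2*H))
1/m(2991, -1464) = 1/((2/5)*2991*(-39 + 5*2991 + 10*(-1464))) = 1/((2/5)*2991*(-39 + 14955 - 14640)) = 1/((2/5)*2991*276) = 1/(1651032/5) = 5/1651032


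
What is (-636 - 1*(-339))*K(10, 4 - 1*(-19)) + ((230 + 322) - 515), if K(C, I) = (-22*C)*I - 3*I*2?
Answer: 1543843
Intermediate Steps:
K(C, I) = -6*I - 22*C*I (K(C, I) = -22*C*I - 6*I = -6*I - 22*C*I)
(-636 - 1*(-339))*K(10, 4 - 1*(-19)) + ((230 + 322) - 515) = (-636 - 1*(-339))*(-2*(4 - 1*(-19))*(3 + 11*10)) + ((230 + 322) - 515) = (-636 + 339)*(-2*(4 + 19)*(3 + 110)) + (552 - 515) = -(-594)*23*113 + 37 = -297*(-5198) + 37 = 1543806 + 37 = 1543843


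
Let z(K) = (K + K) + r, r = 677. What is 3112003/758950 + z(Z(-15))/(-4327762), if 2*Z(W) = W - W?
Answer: 3366873629534/821138742475 ≈ 4.1003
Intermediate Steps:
Z(W) = 0 (Z(W) = (W - W)/2 = (½)*0 = 0)
z(K) = 677 + 2*K (z(K) = (K + K) + 677 = 2*K + 677 = 677 + 2*K)
3112003/758950 + z(Z(-15))/(-4327762) = 3112003/758950 + (677 + 2*0)/(-4327762) = 3112003*(1/758950) + (677 + 0)*(-1/4327762) = 3112003/758950 + 677*(-1/4327762) = 3112003/758950 - 677/4327762 = 3366873629534/821138742475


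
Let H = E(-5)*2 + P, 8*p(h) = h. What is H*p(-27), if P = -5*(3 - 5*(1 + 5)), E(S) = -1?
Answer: -3591/8 ≈ -448.88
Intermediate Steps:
p(h) = h/8
P = 135 (P = -5*(3 - 5*6) = -5*(3 - 30) = -5*(-27) = 135)
H = 133 (H = -1*2 + 135 = -2 + 135 = 133)
H*p(-27) = 133*((⅛)*(-27)) = 133*(-27/8) = -3591/8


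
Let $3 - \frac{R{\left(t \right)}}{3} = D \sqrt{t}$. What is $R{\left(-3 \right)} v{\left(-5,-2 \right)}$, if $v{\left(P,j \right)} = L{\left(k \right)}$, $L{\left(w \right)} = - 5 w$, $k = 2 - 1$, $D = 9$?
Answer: $-45 + 135 i \sqrt{3} \approx -45.0 + 233.83 i$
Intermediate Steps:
$k = 1$
$v{\left(P,j \right)} = -5$ ($v{\left(P,j \right)} = \left(-5\right) 1 = -5$)
$R{\left(t \right)} = 9 - 27 \sqrt{t}$ ($R{\left(t \right)} = 9 - 3 \cdot 9 \sqrt{t} = 9 - 27 \sqrt{t}$)
$R{\left(-3 \right)} v{\left(-5,-2 \right)} = \left(9 - 27 \sqrt{-3}\right) \left(-5\right) = \left(9 - 27 i \sqrt{3}\right) \left(-5\right) = -45 + 135 i \sqrt{3}$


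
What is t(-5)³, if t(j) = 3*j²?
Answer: 421875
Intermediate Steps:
t(-5)³ = (3*(-5)²)³ = (3*25)³ = 75³ = 421875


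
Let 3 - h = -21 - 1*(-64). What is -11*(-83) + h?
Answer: 873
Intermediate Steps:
h = -40 (h = 3 - (-21 - 1*(-64)) = 3 - (-21 + 64) = 3 - 1*43 = 3 - 43 = -40)
-11*(-83) + h = -11*(-83) - 40 = 913 - 40 = 873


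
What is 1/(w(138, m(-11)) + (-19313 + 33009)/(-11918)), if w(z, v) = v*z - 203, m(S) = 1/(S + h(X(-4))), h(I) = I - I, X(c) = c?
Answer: -65549/14204117 ≈ -0.0046148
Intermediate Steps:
h(I) = 0
m(S) = 1/S (m(S) = 1/(S + 0) = 1/S)
w(z, v) = -203 + v*z
1/(w(138, m(-11)) + (-19313 + 33009)/(-11918)) = 1/((-203 + 138/(-11)) + (-19313 + 33009)/(-11918)) = 1/((-203 - 1/11*138) + 13696*(-1/11918)) = 1/((-203 - 138/11) - 6848/5959) = 1/(-2371/11 - 6848/5959) = 1/(-14204117/65549) = -65549/14204117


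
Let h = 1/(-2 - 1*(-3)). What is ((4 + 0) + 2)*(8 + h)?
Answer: 54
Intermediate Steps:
h = 1 (h = 1/(-2 + 3) = 1/1 = 1)
((4 + 0) + 2)*(8 + h) = ((4 + 0) + 2)*(8 + 1) = (4 + 2)*9 = 6*9 = 54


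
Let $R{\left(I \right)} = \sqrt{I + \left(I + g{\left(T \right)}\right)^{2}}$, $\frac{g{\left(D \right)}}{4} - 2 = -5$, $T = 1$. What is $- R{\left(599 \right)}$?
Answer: $- 12 \sqrt{2397} \approx -587.51$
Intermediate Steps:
$g{\left(D \right)} = -12$ ($g{\left(D \right)} = 8 + 4 \left(-5\right) = 8 - 20 = -12$)
$R{\left(I \right)} = \sqrt{I + \left(-12 + I\right)^{2}}$ ($R{\left(I \right)} = \sqrt{I + \left(I - 12\right)^{2}} = \sqrt{I + \left(-12 + I\right)^{2}}$)
$- R{\left(599 \right)} = - \sqrt{599 + \left(-12 + 599\right)^{2}} = - \sqrt{599 + 587^{2}} = - \sqrt{599 + 344569} = - \sqrt{345168} = - 12 \sqrt{2397}$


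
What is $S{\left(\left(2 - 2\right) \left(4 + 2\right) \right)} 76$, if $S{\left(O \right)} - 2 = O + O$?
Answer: $152$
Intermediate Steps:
$S{\left(O \right)} = 2 + 2 O$ ($S{\left(O \right)} = 2 + \left(O + O\right) = 2 + 2 O$)
$S{\left(\left(2 - 2\right) \left(4 + 2\right) \right)} 76 = \left(2 + 2 \left(2 - 2\right) \left(4 + 2\right)\right) 76 = \left(2 + 2 \cdot 0 \cdot 6\right) 76 = \left(2 + 2 \cdot 0\right) 76 = \left(2 + 0\right) 76 = 2 \cdot 76 = 152$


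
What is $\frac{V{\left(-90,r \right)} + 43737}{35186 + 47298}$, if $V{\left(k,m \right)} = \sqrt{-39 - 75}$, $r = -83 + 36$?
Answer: $\frac{43737}{82484} + \frac{i \sqrt{114}}{82484} \approx 0.53025 + 0.00012944 i$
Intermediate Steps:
$r = -47$
$V{\left(k,m \right)} = i \sqrt{114}$ ($V{\left(k,m \right)} = \sqrt{-114} = i \sqrt{114}$)
$\frac{V{\left(-90,r \right)} + 43737}{35186 + 47298} = \frac{i \sqrt{114} + 43737}{35186 + 47298} = \frac{43737 + i \sqrt{114}}{82484} = \left(43737 + i \sqrt{114}\right) \frac{1}{82484} = \frac{43737}{82484} + \frac{i \sqrt{114}}{82484}$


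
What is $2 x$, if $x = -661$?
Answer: $-1322$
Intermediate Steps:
$2 x = 2 \left(-661\right) = -1322$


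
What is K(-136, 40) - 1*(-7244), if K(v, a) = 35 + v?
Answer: 7143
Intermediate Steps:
K(-136, 40) - 1*(-7244) = (35 - 136) - 1*(-7244) = -101 + 7244 = 7143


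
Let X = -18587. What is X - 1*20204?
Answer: -38791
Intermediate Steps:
X - 1*20204 = -18587 - 1*20204 = -18587 - 20204 = -38791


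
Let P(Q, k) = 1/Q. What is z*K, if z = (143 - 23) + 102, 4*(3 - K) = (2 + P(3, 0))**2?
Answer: 2183/6 ≈ 363.83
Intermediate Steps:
K = 59/36 (K = 3 - (2 + 1/3)**2/4 = 3 - (7/3)**2/4 = 3 - 1/4*49/9 = 3 - 49/36 = 59/36 ≈ 1.6389)
z = 222 (z = 120 + 102 = 222)
z*K = 222*(59/36) = 2183/6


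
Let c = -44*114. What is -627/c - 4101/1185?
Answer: -10541/3160 ≈ -3.3358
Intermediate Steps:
c = -5016
-627/c - 4101/1185 = -627/(-5016) - 4101/1185 = -627*(-1/5016) - 4101*1/1185 = ⅛ - 1367/395 = -10541/3160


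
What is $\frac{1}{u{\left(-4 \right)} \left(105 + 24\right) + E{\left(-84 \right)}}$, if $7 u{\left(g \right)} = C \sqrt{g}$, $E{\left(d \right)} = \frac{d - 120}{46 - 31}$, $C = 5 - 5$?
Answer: $- \frac{5}{68} \approx -0.073529$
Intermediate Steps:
$C = 0$ ($C = 5 - 5 = 0$)
$E{\left(d \right)} = -8 + \frac{d}{15}$ ($E{\left(d \right)} = \frac{-120 + d}{15} = \left(-120 + d\right) \frac{1}{15} = -8 + \frac{d}{15}$)
$u{\left(g \right)} = 0$ ($u{\left(g \right)} = \frac{0 \sqrt{g}}{7} = \frac{1}{7} \cdot 0 = 0$)
$\frac{1}{u{\left(-4 \right)} \left(105 + 24\right) + E{\left(-84 \right)}} = \frac{1}{0 \left(105 + 24\right) + \left(-8 + \frac{1}{15} \left(-84\right)\right)} = \frac{1}{0 \cdot 129 - \frac{68}{5}} = \frac{1}{0 - \frac{68}{5}} = \frac{1}{- \frac{68}{5}} = - \frac{5}{68}$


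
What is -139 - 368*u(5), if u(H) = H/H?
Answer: -507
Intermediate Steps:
u(H) = 1
-139 - 368*u(5) = -139 - 368*1 = -139 - 368 = -507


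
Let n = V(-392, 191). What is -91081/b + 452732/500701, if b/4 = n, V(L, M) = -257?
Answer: 46069756277/514720628 ≈ 89.504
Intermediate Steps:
n = -257
b = -1028 (b = 4*(-257) = -1028)
-91081/b + 452732/500701 = -91081/(-1028) + 452732/500701 = -91081*(-1/1028) + 452732*(1/500701) = 91081/1028 + 452732/500701 = 46069756277/514720628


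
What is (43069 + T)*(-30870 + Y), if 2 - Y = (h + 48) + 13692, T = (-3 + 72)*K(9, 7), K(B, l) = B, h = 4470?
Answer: -2144217820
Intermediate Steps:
T = 621 (T = (-3 + 72)*9 = 69*9 = 621)
Y = -18208 (Y = 2 - ((4470 + 48) + 13692) = 2 - (4518 + 13692) = 2 - 1*18210 = 2 - 18210 = -18208)
(43069 + T)*(-30870 + Y) = (43069 + 621)*(-30870 - 18208) = 43690*(-49078) = -2144217820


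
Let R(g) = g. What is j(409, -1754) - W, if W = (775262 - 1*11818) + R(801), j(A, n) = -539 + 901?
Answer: -763883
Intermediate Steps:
j(A, n) = 362
W = 764245 (W = (775262 - 1*11818) + 801 = (775262 - 11818) + 801 = 763444 + 801 = 764245)
j(409, -1754) - W = 362 - 1*764245 = 362 - 764245 = -763883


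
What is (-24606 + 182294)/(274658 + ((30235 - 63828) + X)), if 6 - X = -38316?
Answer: 157688/279387 ≈ 0.56441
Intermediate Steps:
X = 38322 (X = 6 - 1*(-38316) = 6 + 38316 = 38322)
(-24606 + 182294)/(274658 + ((30235 - 63828) + X)) = (-24606 + 182294)/(274658 + ((30235 - 63828) + 38322)) = 157688/(274658 + (-33593 + 38322)) = 157688/(274658 + 4729) = 157688/279387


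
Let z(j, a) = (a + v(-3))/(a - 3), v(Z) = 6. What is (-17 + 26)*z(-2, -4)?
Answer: -18/7 ≈ -2.5714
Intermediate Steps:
z(j, a) = (6 + a)/(-3 + a) (z(j, a) = (a + 6)/(a - 3) = (6 + a)/(-3 + a))
(-17 + 26)*z(-2, -4) = (-17 + 26)*((6 - 4)/(-3 - 4)) = 9*(2/(-7)) = 9*(-1/7*2) = 9*(-2/7) = -18/7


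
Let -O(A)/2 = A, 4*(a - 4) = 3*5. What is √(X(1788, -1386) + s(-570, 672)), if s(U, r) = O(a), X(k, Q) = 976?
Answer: √3842/2 ≈ 30.992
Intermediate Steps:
a = 31/4 (a = 4 + (3*5)/4 = 4 + (¼)*15 = 4 + 15/4 = 31/4 ≈ 7.7500)
O(A) = -2*A
s(U, r) = -31/2 (s(U, r) = -2*31/4 = -31/2)
√(X(1788, -1386) + s(-570, 672)) = √(976 - 31/2) = √(1921/2) = √3842/2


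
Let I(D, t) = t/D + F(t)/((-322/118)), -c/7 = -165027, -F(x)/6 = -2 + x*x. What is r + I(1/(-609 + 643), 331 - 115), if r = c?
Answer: 203683329/161 ≈ 1.2651e+6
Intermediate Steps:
F(x) = 12 - 6*x² (F(x) = -6*(-2 + x*x) = -6*(-2 + x²) = 12 - 6*x²)
c = 1155189 (c = -7*(-165027) = 1155189)
r = 1155189
I(D, t) = -708/161 + 354*t²/161 + t/D (I(D, t) = t/D + (12 - 6*t²)/((-322/118)) = t/D + (12 - 6*t²)/((-322*1/118)) = t/D + (12 - 6*t²)/(-161/59) = t/D + (12 - 6*t²)*(-59/161) = t/D + (-708/161 + 354*t²/161) = -708/161 + 354*t²/161 + t/D)
r + I(1/(-609 + 643), 331 - 115) = 1155189 + ((331 - 115) + 354*(-2 + (331 - 115)²)/(161*(-609 + 643)))/(1/(-609 + 643)) = 1155189 + (216 + (354/161)*(-2 + 216²)/34)/(1/34) = 1155189 + (216 + (354/161)*(1/34)*(-2 + 46656))/(1/34) = 1155189 + 34*(216 + (354/161)*(1/34)*46654) = 1155189 + 34*(216 + 8257758/2737) = 1155189 + 34*(8848950/2737) = 1155189 + 17697900/161 = 203683329/161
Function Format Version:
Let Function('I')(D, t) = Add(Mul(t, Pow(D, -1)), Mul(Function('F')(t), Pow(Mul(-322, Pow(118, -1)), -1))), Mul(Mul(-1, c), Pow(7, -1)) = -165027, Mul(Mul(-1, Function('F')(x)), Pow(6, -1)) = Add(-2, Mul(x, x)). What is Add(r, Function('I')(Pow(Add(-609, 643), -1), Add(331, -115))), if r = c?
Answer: Rational(203683329, 161) ≈ 1.2651e+6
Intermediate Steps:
Function('F')(x) = Add(12, Mul(-6, Pow(x, 2))) (Function('F')(x) = Mul(-6, Add(-2, Mul(x, x))) = Mul(-6, Add(-2, Pow(x, 2))) = Add(12, Mul(-6, Pow(x, 2))))
c = 1155189 (c = Mul(-7, -165027) = 1155189)
r = 1155189
Function('I')(D, t) = Add(Rational(-708, 161), Mul(Rational(354, 161), Pow(t, 2)), Mul(t, Pow(D, -1))) (Function('I')(D, t) = Add(Mul(t, Pow(D, -1)), Mul(Add(12, Mul(-6, Pow(t, 2))), Pow(Mul(-322, Pow(118, -1)), -1))) = Add(Mul(t, Pow(D, -1)), Mul(Add(12, Mul(-6, Pow(t, 2))), Pow(Mul(-322, Rational(1, 118)), -1))) = Add(Mul(t, Pow(D, -1)), Mul(Add(12, Mul(-6, Pow(t, 2))), Pow(Rational(-161, 59), -1))) = Add(Mul(t, Pow(D, -1)), Mul(Add(12, Mul(-6, Pow(t, 2))), Rational(-59, 161))) = Add(Mul(t, Pow(D, -1)), Add(Rational(-708, 161), Mul(Rational(354, 161), Pow(t, 2)))) = Add(Rational(-708, 161), Mul(Rational(354, 161), Pow(t, 2)), Mul(t, Pow(D, -1))))
Add(r, Function('I')(Pow(Add(-609, 643), -1), Add(331, -115))) = Add(1155189, Mul(Pow(Pow(Add(-609, 643), -1), -1), Add(Add(331, -115), Mul(Rational(354, 161), Pow(Add(-609, 643), -1), Add(-2, Pow(Add(331, -115), 2)))))) = Add(1155189, Mul(Pow(Pow(34, -1), -1), Add(216, Mul(Rational(354, 161), Pow(34, -1), Add(-2, Pow(216, 2)))))) = Add(1155189, Mul(Pow(Rational(1, 34), -1), Add(216, Mul(Rational(354, 161), Rational(1, 34), Add(-2, 46656))))) = Add(1155189, Mul(34, Add(216, Mul(Rational(354, 161), Rational(1, 34), 46654)))) = Add(1155189, Mul(34, Add(216, Rational(8257758, 2737)))) = Add(1155189, Mul(34, Rational(8848950, 2737))) = Add(1155189, Rational(17697900, 161)) = Rational(203683329, 161)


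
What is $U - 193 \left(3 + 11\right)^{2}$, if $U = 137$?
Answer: $-37691$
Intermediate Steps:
$U - 193 \left(3 + 11\right)^{2} = 137 - 193 \left(3 + 11\right)^{2} = 137 - 193 \cdot 14^{2} = 137 - 37828 = -37691$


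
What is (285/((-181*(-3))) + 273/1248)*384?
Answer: 51684/181 ≈ 285.55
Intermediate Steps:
(285/((-181*(-3))) + 273/1248)*384 = (285/543 + 273*(1/1248))*384 = (285*(1/543) + 7/32)*384 = (95/181 + 7/32)*384 = (4307/5792)*384 = 51684/181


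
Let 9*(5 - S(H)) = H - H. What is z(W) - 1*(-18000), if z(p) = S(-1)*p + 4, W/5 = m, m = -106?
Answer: 15354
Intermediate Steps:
W = -530 (W = 5*(-106) = -530)
S(H) = 5 (S(H) = 5 - (H - H)/9 = 5 - ⅑*0 = 5 + 0 = 5)
z(p) = 4 + 5*p (z(p) = 5*p + 4 = 4 + 5*p)
z(W) - 1*(-18000) = (4 + 5*(-530)) - 1*(-18000) = (4 - 2650) + 18000 = -2646 + 18000 = 15354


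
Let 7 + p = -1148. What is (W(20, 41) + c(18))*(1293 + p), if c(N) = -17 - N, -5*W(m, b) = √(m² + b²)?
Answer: -4830 - 138*√2081/5 ≈ -6089.1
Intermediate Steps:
W(m, b) = -√(b² + m²)/5 (W(m, b) = -√(m² + b²)/5 = -√(b² + m²)/5)
p = -1155 (p = -7 - 1148 = -1155)
(W(20, 41) + c(18))*(1293 + p) = (-√(41² + 20²)/5 + (-17 - 1*18))*(1293 - 1155) = (-√(1681 + 400)/5 + (-17 - 18))*138 = (-√2081/5 - 35)*138 = (-35 - √2081/5)*138 = -4830 - 138*√2081/5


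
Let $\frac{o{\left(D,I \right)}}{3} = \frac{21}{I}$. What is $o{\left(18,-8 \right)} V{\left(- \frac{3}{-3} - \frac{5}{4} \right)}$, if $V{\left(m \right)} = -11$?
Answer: $\frac{693}{8} \approx 86.625$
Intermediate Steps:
$o{\left(D,I \right)} = \frac{63}{I}$ ($o{\left(D,I \right)} = 3 \frac{21}{I} = \frac{63}{I}$)
$o{\left(18,-8 \right)} V{\left(- \frac{3}{-3} - \frac{5}{4} \right)} = \frac{63}{-8} \left(-11\right) = 63 \left(- \frac{1}{8}\right) \left(-11\right) = \left(- \frac{63}{8}\right) \left(-11\right) = \frac{693}{8}$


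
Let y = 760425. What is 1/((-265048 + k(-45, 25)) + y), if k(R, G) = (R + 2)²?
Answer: 1/497226 ≈ 2.0112e-6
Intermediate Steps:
k(R, G) = (2 + R)²
1/((-265048 + k(-45, 25)) + y) = 1/((-265048 + (2 - 45)²) + 760425) = 1/((-265048 + (-43)²) + 760425) = 1/((-265048 + 1849) + 760425) = 1/(-263199 + 760425) = 1/497226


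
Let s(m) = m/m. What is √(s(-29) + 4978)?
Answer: √4979 ≈ 70.562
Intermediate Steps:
s(m) = 1
√(s(-29) + 4978) = √(1 + 4978) = √4979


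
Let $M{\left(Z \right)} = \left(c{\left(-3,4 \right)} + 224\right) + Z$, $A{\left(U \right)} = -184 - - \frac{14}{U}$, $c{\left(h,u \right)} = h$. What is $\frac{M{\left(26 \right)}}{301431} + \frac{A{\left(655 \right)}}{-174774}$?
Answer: $\frac{2107394}{1125690205} \approx 0.0018721$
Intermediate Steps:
$A{\left(U \right)} = -184 + \frac{14}{U}$
$M{\left(Z \right)} = 221 + Z$ ($M{\left(Z \right)} = \left(-3 + 224\right) + Z = 221 + Z$)
$\frac{M{\left(26 \right)}}{301431} + \frac{A{\left(655 \right)}}{-174774} = \frac{221 + 26}{301431} + \frac{-184 + \frac{14}{655}}{-174774} = 247 \cdot \frac{1}{301431} + \left(-184 + 14 \cdot \frac{1}{655}\right) \left(- \frac{1}{174774}\right) = \frac{19}{23187} + \left(-184 + \frac{14}{655}\right) \left(- \frac{1}{174774}\right) = \frac{19}{23187} - - \frac{60253}{57238485} = \frac{19}{23187} + \frac{60253}{57238485} = \frac{2107394}{1125690205}$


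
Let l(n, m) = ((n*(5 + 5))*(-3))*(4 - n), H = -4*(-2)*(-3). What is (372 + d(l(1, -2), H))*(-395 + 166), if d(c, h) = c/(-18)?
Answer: -86333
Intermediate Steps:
H = -24 (H = 8*(-3) = -24)
l(n, m) = -30*n*(4 - n) (l(n, m) = ((n*10)*(-3))*(4 - n) = ((10*n)*(-3))*(4 - n) = (-30*n)*(4 - n) = -30*n*(4 - n))
d(c, h) = -c/18 (d(c, h) = c*(-1/18) = -c/18)
(372 + d(l(1, -2), H))*(-395 + 166) = (372 - 5*(-4 + 1)/3)*(-395 + 166) = (372 - 5*(-3)/3)*(-229) = (372 - 1/18*(-90))*(-229) = (372 + 5)*(-229) = 377*(-229) = -86333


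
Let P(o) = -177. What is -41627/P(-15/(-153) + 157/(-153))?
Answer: 41627/177 ≈ 235.18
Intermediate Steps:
-41627/P(-15/(-153) + 157/(-153)) = -41627/(-177) = -41627*(-1/177) = 41627/177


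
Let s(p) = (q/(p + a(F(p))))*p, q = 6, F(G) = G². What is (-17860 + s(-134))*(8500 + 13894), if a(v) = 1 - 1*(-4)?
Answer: -17192142528/43 ≈ -3.9982e+8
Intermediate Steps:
a(v) = 5 (a(v) = 1 + 4 = 5)
s(p) = 6*p/(5 + p) (s(p) = (6/(p + 5))*p = (6/(5 + p))*p = 6*p/(5 + p))
(-17860 + s(-134))*(8500 + 13894) = (-17860 + 6*(-134)/(5 - 134))*(8500 + 13894) = (-17860 + 6*(-134)/(-129))*22394 = (-17860 + 6*(-134)*(-1/129))*22394 = (-17860 + 268/43)*22394 = -767712/43*22394 = -17192142528/43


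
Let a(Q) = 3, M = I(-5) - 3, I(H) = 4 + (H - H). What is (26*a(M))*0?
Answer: 0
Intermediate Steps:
I(H) = 4 (I(H) = 4 + 0 = 4)
M = 1 (M = 4 - 3 = 1)
(26*a(M))*0 = (26*3)*0 = 78*0 = 0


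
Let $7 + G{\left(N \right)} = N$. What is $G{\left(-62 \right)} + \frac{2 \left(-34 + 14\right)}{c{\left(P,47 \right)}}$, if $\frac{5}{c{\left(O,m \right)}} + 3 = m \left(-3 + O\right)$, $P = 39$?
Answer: $-13581$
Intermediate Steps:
$G{\left(N \right)} = -7 + N$
$c{\left(O,m \right)} = \frac{5}{-3 + m \left(-3 + O\right)}$
$G{\left(-62 \right)} + \frac{2 \left(-34 + 14\right)}{c{\left(P,47 \right)}} = \left(-7 - 62\right) + \frac{2 \left(-34 + 14\right)}{5 \frac{1}{-3 - 141 + 39 \cdot 47}} = -69 + \frac{2 \left(-20\right)}{5 \frac{1}{-3 - 141 + 1833}} = -69 - \frac{40}{5 \cdot \frac{1}{1689}} = -69 - \frac{40}{\frac{5}{1689}} = -69 - 13512 = -13581$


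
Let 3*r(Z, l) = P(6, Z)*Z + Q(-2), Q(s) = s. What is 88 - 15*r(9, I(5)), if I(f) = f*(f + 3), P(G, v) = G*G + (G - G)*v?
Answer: -1522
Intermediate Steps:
P(G, v) = G**2 (P(G, v) = G**2 + 0*v = G**2 + 0 = G**2)
I(f) = f*(3 + f)
r(Z, l) = -2/3 + 12*Z (r(Z, l) = (6**2*Z - 2)/3 = (36*Z - 2)/3 = (-2 + 36*Z)/3 = -2/3 + 12*Z)
88 - 15*r(9, I(5)) = 88 - 15*(-2/3 + 12*9) = 88 - 15*(-2/3 + 108) = 88 - 15*322/3 = 88 - 1610 = -1522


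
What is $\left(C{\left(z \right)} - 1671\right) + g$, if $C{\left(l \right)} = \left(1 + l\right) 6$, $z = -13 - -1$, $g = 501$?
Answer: $-1236$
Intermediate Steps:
$z = -12$ ($z = -13 + 1 = -12$)
$C{\left(l \right)} = 6 + 6 l$
$\left(C{\left(z \right)} - 1671\right) + g = \left(\left(6 + 6 \left(-12\right)\right) - 1671\right) + 501 = \left(\left(6 - 72\right) - 1671\right) + 501 = \left(-66 - 1671\right) + 501 = -1737 + 501 = -1236$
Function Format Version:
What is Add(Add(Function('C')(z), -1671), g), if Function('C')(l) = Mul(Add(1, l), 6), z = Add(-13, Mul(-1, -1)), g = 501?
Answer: -1236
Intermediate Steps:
z = -12 (z = Add(-13, 1) = -12)
Function('C')(l) = Add(6, Mul(6, l))
Add(Add(Function('C')(z), -1671), g) = Add(Add(Add(6, Mul(6, -12)), -1671), 501) = Add(Add(Add(6, -72), -1671), 501) = Add(Add(-66, -1671), 501) = Add(-1737, 501) = -1236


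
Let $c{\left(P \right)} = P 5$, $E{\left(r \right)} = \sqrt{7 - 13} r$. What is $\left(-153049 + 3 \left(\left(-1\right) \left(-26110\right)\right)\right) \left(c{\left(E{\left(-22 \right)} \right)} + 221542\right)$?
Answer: $-16553396698 + 8219090 i \sqrt{6} \approx -1.6553 \cdot 10^{10} + 2.0133 \cdot 10^{7} i$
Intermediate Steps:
$E{\left(r \right)} = i r \sqrt{6}$ ($E{\left(r \right)} = \sqrt{-6} r = i \sqrt{6} r = i r \sqrt{6}$)
$c{\left(P \right)} = 5 P$
$\left(-153049 + 3 \left(\left(-1\right) \left(-26110\right)\right)\right) \left(c{\left(E{\left(-22 \right)} \right)} + 221542\right) = \left(-153049 + 3 \left(\left(-1\right) \left(-26110\right)\right)\right) \left(5 i \left(-22\right) \sqrt{6} + 221542\right) = \left(-153049 + 3 \cdot 26110\right) \left(5 \left(- 22 i \sqrt{6}\right) + 221542\right) = \left(-153049 + 78330\right) \left(- 110 i \sqrt{6} + 221542\right) = - 74719 \left(221542 - 110 i \sqrt{6}\right) = -16553396698 + 8219090 i \sqrt{6}$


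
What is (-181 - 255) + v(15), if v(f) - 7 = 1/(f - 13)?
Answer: -857/2 ≈ -428.50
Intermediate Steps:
v(f) = 7 + 1/(-13 + f) (v(f) = 7 + 1/(f - 13) = 7 + 1/(-13 + f))
(-181 - 255) + v(15) = (-181 - 255) + (-90 + 7*15)/(-13 + 15) = -436 + (-90 + 105)/2 = -436 + (½)*15 = -436 + 15/2 = -857/2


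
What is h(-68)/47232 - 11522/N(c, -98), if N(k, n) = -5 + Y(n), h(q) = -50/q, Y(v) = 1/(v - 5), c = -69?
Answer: 158817774259/69053184 ≈ 2299.9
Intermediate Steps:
Y(v) = 1/(-5 + v)
N(k, n) = -5 + 1/(-5 + n)
h(-68)/47232 - 11522/N(c, -98) = -50/(-68)/47232 - 11522*(-5 - 98)/(26 - 5*(-98)) = -50*(-1/68)*(1/47232) - 11522*(-103/(26 + 490)) = (25/34)*(1/47232) - 11522/((-1/103*516)) = 25/1605888 - 11522/(-516/103) = 25/1605888 - 11522*(-103/516) = 25/1605888 + 593383/258 = 158817774259/69053184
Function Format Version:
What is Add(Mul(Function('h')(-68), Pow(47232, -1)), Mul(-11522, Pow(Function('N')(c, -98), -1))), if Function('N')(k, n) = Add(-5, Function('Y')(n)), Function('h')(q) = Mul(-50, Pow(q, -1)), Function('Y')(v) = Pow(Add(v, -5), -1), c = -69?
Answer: Rational(158817774259, 69053184) ≈ 2299.9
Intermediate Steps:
Function('Y')(v) = Pow(Add(-5, v), -1)
Function('N')(k, n) = Add(-5, Pow(Add(-5, n), -1))
Add(Mul(Function('h')(-68), Pow(47232, -1)), Mul(-11522, Pow(Function('N')(c, -98), -1))) = Add(Mul(Mul(-50, Pow(-68, -1)), Pow(47232, -1)), Mul(-11522, Pow(Mul(Pow(Add(-5, -98), -1), Add(26, Mul(-5, -98))), -1))) = Add(Mul(Mul(-50, Rational(-1, 68)), Rational(1, 47232)), Mul(-11522, Pow(Mul(Pow(-103, -1), Add(26, 490)), -1))) = Add(Mul(Rational(25, 34), Rational(1, 47232)), Mul(-11522, Pow(Mul(Rational(-1, 103), 516), -1))) = Add(Rational(25, 1605888), Mul(-11522, Pow(Rational(-516, 103), -1))) = Add(Rational(25, 1605888), Mul(-11522, Rational(-103, 516))) = Add(Rational(25, 1605888), Rational(593383, 258)) = Rational(158817774259, 69053184)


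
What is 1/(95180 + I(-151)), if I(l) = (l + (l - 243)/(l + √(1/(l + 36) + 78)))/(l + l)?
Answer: 11342153162069196/1079551710710094633493 + 59494*√1031435/1079551710710094633493 ≈ 1.0506e-5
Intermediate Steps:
I(l) = (l + (-243 + l)/(l + √(78 + 1/(36 + l))))/(2*l) (I(l) = (l + (-243 + l)/(l + √(1/(36 + l) + 78)))/((2*l)) = (l + (-243 + l)/(l + √(78 + 1/(36 + l))))*(1/(2*l)) = (l + (-243 + l)/(l + √(78 + 1/(36 + l))))/(2*l))
1/(95180 + I(-151)) = 1/(95180 + (½)*(-243 - 151 + (-151)² - 151*√8969*√(-1/(36 - 151)))/(-151*(-151 + √((2809 + 78*(-151))/(36 - 151))))) = 1/(95180 + (½)*(-1/151)*(-243 - 151 + 22801 - 151*√8969*√(-1/(-115)))/(-151 + √((2809 - 11778)/(-115)))) = 1/(95180 + (½)*(-1/151)*(-243 - 151 + 22801 - 151*√1031435/115)/(-151 + √(-1/115*(-8969)))) = 1/(95180 + (½)*(-1/151)*(-243 - 151 + 22801 - 151*√1031435/115)/(-151 + √(8969/115))) = 1/(95180 + (½)*(-1/151)*(-243 - 151 + 22801 - 151*√1031435/115)/(-151 + √1031435/115)) = 1/(95180 + (½)*(-1/151)*(22407 - 151*√1031435/115)/(-151 + √1031435/115)) = 1/(95180 - (22407 - 151*√1031435/115)/(302*(-151 + √1031435/115)))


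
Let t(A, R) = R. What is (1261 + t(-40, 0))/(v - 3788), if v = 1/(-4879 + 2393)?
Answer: -3134846/9416969 ≈ -0.33289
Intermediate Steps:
v = -1/2486 (v = 1/(-2486) = -1/2486 ≈ -0.00040225)
(1261 + t(-40, 0))/(v - 3788) = (1261 + 0)/(-1/2486 - 3788) = 1261/(-9416969/2486) = 1261*(-2486/9416969) = -3134846/9416969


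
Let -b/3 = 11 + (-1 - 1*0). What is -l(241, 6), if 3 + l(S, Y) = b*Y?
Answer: 183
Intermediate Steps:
b = -30 (b = -3*(11 + (-1 - 1*0)) = -3*(11 + (-1 + 0)) = -3*(11 - 1) = -3*10 = -30)
l(S, Y) = -3 - 30*Y
-l(241, 6) = -(-3 - 30*6) = -(-3 - 180) = -1*(-183) = 183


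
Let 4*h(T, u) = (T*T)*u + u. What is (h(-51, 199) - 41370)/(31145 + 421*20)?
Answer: 176159/79130 ≈ 2.2262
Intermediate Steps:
h(T, u) = u/4 + u*T**2/4 (h(T, u) = ((T*T)*u + u)/4 = (T**2*u + u)/4 = (u*T**2 + u)/4 = (u + u*T**2)/4 = u/4 + u*T**2/4)
(h(-51, 199) - 41370)/(31145 + 421*20) = ((1/4)*199*(1 + (-51)**2) - 41370)/(31145 + 421*20) = ((1/4)*199*(1 + 2601) - 41370)/(31145 + 8420) = ((1/4)*199*2602 - 41370)/39565 = (258899/2 - 41370)*(1/39565) = (176159/2)*(1/39565) = 176159/79130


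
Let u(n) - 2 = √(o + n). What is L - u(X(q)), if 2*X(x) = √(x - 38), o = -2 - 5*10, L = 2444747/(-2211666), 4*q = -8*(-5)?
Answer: -6868079/2211666 - √(-52 + I*√7) ≈ -3.2888 - 7.2134*I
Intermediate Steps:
q = 10 (q = (-8*(-5))/4 = (¼)*40 = 10)
L = -2444747/2211666 (L = 2444747*(-1/2211666) = -2444747/2211666 ≈ -1.1054)
o = -52 (o = -2 - 50 = -52)
X(x) = √(-38 + x)/2 (X(x) = √(x - 38)/2 = √(-38 + x)/2)
u(n) = 2 + √(-52 + n)
L - u(X(q)) = -2444747/2211666 - (2 + √(-52 + √(-38 + 10)/2)) = -2444747/2211666 - (2 + √(-52 + √(-28)/2)) = -2444747/2211666 - (2 + √(-52 + (2*I*√7)/2)) = -2444747/2211666 - (2 + √(-52 + I*√7)) = -2444747/2211666 + (-2 - √(-52 + I*√7)) = -6868079/2211666 - √(-52 + I*√7)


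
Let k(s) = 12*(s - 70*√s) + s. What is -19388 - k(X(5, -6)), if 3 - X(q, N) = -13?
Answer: -16236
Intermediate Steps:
X(q, N) = 16 (X(q, N) = 3 - 1*(-13) = 3 + 13 = 16)
k(s) = -840*√s + 13*s (k(s) = (-840*√s + 12*s) + s = -840*√s + 13*s)
-19388 - k(X(5, -6)) = -19388 - (-840*√16 + 13*16) = -19388 - (-840*4 + 208) = -19388 - (-3360 + 208) = -19388 - 1*(-3152) = -19388 + 3152 = -16236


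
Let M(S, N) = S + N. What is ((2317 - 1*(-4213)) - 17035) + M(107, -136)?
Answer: -10534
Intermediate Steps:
M(S, N) = N + S
((2317 - 1*(-4213)) - 17035) + M(107, -136) = ((2317 - 1*(-4213)) - 17035) + (-136 + 107) = ((2317 + 4213) - 17035) - 29 = (6530 - 17035) - 29 = -10505 - 29 = -10534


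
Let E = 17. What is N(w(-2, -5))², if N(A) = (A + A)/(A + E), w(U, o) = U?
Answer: 16/225 ≈ 0.071111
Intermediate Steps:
N(A) = 2*A/(17 + A) (N(A) = (A + A)/(A + 17) = (2*A)/(17 + A) = 2*A/(17 + A))
N(w(-2, -5))² = (2*(-2)/(17 - 2))² = (2*(-2)/15)² = (2*(-2)*(1/15))² = (-4/15)² = 16/225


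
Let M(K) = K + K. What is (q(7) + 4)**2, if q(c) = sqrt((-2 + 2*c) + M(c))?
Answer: (4 + sqrt(26))**2 ≈ 82.792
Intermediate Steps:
M(K) = 2*K
q(c) = sqrt(-2 + 4*c) (q(c) = sqrt((-2 + 2*c) + 2*c) = sqrt(-2 + 4*c))
(q(7) + 4)**2 = (sqrt(-2 + 4*7) + 4)**2 = (sqrt(-2 + 28) + 4)**2 = (sqrt(26) + 4)**2 = (4 + sqrt(26))**2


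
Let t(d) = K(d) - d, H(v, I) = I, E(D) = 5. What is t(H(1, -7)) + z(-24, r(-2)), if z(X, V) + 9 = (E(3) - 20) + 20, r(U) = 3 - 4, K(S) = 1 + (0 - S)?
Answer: 11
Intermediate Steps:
K(S) = 1 - S
r(U) = -1
z(X, V) = -4 (z(X, V) = -9 + ((5 - 20) + 20) = -9 + (-15 + 20) = -9 + 5 = -4)
t(d) = 1 - 2*d (t(d) = (1 - d) - d = 1 - 2*d)
t(H(1, -7)) + z(-24, r(-2)) = (1 - 2*(-7)) - 4 = (1 + 14) - 4 = 15 - 4 = 11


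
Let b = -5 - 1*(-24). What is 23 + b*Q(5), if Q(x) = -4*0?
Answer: 23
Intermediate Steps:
Q(x) = 0
b = 19 (b = -5 + 24 = 19)
23 + b*Q(5) = 23 + 19*0 = 23 + 0 = 23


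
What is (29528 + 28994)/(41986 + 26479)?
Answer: 58522/68465 ≈ 0.85477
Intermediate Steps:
(29528 + 28994)/(41986 + 26479) = 58522/68465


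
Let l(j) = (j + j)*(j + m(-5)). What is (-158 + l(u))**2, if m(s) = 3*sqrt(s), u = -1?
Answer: 24156 + 1872*I*sqrt(5) ≈ 24156.0 + 4185.9*I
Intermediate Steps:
l(j) = 2*j*(j + 3*I*sqrt(5)) (l(j) = (j + j)*(j + 3*sqrt(-5)) = (2*j)*(j + 3*(I*sqrt(5))) = (2*j)*(j + 3*I*sqrt(5)) = 2*j*(j + 3*I*sqrt(5)))
(-158 + l(u))**2 = (-158 + 2*(-1)*(-1 + 3*I*sqrt(5)))**2 = (-158 + (2 - 6*I*sqrt(5)))**2 = (-156 - 6*I*sqrt(5))**2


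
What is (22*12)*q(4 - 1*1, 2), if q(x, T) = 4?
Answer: 1056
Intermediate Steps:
(22*12)*q(4 - 1*1, 2) = (22*12)*4 = 264*4 = 1056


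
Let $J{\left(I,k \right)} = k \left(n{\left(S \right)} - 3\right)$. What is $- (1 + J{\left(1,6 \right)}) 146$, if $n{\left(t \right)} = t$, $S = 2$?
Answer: $730$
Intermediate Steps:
$J{\left(I,k \right)} = - k$ ($J{\left(I,k \right)} = k \left(2 - 3\right) = k \left(-1\right) = - k$)
$- (1 + J{\left(1,6 \right)}) 146 = - (1 - 6) 146 = \left(-1\right) \left(-5\right) 146 = 5 \cdot 146 = 730$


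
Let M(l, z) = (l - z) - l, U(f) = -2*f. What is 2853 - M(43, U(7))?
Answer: 2839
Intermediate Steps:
M(l, z) = -z
2853 - M(43, U(7)) = 2853 - (-1)*(-2*7) = 2853 - (-1)*(-14) = 2853 - 1*14 = 2853 - 14 = 2839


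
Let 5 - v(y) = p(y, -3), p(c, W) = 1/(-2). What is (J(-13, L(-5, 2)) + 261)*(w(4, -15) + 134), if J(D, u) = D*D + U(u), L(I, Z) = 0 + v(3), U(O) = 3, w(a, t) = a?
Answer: 59754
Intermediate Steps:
p(c, W) = -1/2
v(y) = 11/2 (v(y) = 5 - 1*(-1/2) = 5 + 1/2 = 11/2)
L(I, Z) = 11/2 (L(I, Z) = 0 + 11/2 = 11/2)
J(D, u) = 3 + D**2 (J(D, u) = D*D + 3 = D**2 + 3 = 3 + D**2)
(J(-13, L(-5, 2)) + 261)*(w(4, -15) + 134) = ((3 + (-13)**2) + 261)*(4 + 134) = ((3 + 169) + 261)*138 = (172 + 261)*138 = 433*138 = 59754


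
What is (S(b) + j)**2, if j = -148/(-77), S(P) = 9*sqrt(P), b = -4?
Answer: -1899092/5929 + 5328*I/77 ≈ -320.31 + 69.195*I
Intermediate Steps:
j = 148/77 (j = -148*(-1/77) = 148/77 ≈ 1.9221)
(S(b) + j)**2 = (9*sqrt(-4) + 148/77)**2 = (9*(2*I) + 148/77)**2 = (18*I + 148/77)**2 = (148/77 + 18*I)**2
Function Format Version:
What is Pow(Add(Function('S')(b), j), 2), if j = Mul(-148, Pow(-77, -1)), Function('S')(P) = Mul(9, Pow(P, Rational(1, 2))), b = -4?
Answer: Add(Rational(-1899092, 5929), Mul(Rational(5328, 77), I)) ≈ Add(-320.31, Mul(69.195, I))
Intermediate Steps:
j = Rational(148, 77) (j = Mul(-148, Rational(-1, 77)) = Rational(148, 77) ≈ 1.9221)
Pow(Add(Function('S')(b), j), 2) = Pow(Add(Mul(9, Pow(-4, Rational(1, 2))), Rational(148, 77)), 2) = Pow(Add(Mul(9, Mul(2, I)), Rational(148, 77)), 2) = Pow(Add(Mul(18, I), Rational(148, 77)), 2) = Pow(Add(Rational(148, 77), Mul(18, I)), 2)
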